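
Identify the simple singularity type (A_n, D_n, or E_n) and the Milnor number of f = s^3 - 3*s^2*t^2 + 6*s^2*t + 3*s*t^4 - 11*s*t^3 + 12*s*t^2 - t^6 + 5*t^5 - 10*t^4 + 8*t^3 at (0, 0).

Type E7, Milnor number mu = 7.

The Hessian of f at 0 is [[0, 0], [0, 0]] with rank 0, so corank 2. A Groebner basis of the Jacobian ideal J(f) in C{s,t} is {-s^2 - 4*s*t + t^4 - t^3/3 - 4*t^2, s^3 - 14*s^2 - 56*s*t + 10*t^3/3 - 56*t^2, s^2*t + 13*s^2/3 + 52*s*t/3 - 23*t^3/9 + 52*t^2/3, -s^2 + s*t^2 - 4*s*t + 5*t^3/3 - 4*t^2}; counting standard monomials gives mu = 7. Corank 2; j^3 = (s + 2*t)^3 is a perfect cube, so E-series; the 4-jet and mu = 7 give E_7.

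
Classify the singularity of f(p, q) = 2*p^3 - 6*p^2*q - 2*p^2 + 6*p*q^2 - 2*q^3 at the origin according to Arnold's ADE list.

A_2

The Hessian of f at 0 is [[-4, 0], [0, 0]] with rank 1, so corank 1. A Groebner basis of the Jacobian ideal J(f) in C{p,q} is {q^2, p}; counting standard monomials gives mu = 2. Corank 1: A-series; mu = 2 gives A_2.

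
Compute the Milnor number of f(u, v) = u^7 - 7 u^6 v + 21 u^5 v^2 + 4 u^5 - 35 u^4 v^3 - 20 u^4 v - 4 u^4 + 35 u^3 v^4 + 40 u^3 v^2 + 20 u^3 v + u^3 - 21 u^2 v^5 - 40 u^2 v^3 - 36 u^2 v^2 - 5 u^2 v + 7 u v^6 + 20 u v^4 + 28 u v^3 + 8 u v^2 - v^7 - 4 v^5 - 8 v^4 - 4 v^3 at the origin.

8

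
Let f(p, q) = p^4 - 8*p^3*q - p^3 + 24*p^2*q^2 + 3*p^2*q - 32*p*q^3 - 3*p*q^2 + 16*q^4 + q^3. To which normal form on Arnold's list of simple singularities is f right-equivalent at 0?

E6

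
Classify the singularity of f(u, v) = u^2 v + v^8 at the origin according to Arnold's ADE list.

The Hessian of f at 0 is [[0, 0], [0, 0]] with rank 0, so corank 2. A Groebner basis of the Jacobian ideal J(f) in C{u,v} is {u^2/8 + v^7, u^3, u*v}; counting standard monomials gives mu = 9. Corank 2; j^3 = u^2*v has shape L^2 M (L != M), so D-series; mu = 9 gives D_9.

D_{9}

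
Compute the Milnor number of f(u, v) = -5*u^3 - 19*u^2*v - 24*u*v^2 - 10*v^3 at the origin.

The Hessian of f at 0 has rank 0. Corank 2; j^3 = -(u + v)*(5*u^2 + 14*u*v + 10*v^2) splits into three distinct lines over C (the quadratic factor has nonzero discriminant), so D_4.

4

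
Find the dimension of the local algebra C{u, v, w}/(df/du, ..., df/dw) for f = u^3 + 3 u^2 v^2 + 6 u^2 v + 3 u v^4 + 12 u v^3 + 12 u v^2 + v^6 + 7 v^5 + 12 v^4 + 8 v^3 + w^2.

8

The Hessian of f at 0 has rank 1. Corank 2; j^3 = (u + 2*v)^3 is a perfect cube, so E-series; the 5-jet and mu = 8 give E_8.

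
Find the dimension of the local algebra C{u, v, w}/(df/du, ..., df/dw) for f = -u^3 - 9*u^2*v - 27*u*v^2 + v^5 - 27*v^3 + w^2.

8

The Hessian of f at 0 has rank 1. Corank 2; j^3 = -(u + 3*v)^3 is a perfect cube, so E-series; the 5-jet and mu = 8 give E_8.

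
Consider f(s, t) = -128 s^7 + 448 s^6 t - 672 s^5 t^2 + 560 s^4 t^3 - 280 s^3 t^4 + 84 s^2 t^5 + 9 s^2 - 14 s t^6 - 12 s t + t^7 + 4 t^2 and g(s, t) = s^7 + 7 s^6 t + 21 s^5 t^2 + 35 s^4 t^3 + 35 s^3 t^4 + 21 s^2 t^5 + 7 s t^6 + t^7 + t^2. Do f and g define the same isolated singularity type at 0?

Yes.

The Hessian of f at 0 has rank 1. Corank 1: A-series; mu = 6 gives A_6. The Hessian of g at 0 has rank 1. Corank 1: A-series; mu = 6 gives A_6. Both have type A_6, hence right-equivalent.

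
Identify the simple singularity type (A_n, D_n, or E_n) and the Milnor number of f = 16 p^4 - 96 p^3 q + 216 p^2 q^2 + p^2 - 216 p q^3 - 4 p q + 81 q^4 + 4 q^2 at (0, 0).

The Hessian of f at 0 is [[2, -4], [-4, 8]] with rank 1, so corank 1. A Groebner basis of the Jacobian ideal J(f) in C{p,q} is {q^3, p - 2*q}; counting standard monomials gives mu = 3. Corank 1: A-series; mu = 3 gives A_3.

Type A3, Milnor number mu = 3.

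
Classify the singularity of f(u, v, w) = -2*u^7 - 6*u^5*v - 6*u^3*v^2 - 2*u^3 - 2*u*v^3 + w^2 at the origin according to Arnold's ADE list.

E_7

The Hessian of f at 0 has rank 1. Corank 2; j^3 = -2*u^3 is a perfect cube, so E-series; the 4-jet and mu = 7 give E_7.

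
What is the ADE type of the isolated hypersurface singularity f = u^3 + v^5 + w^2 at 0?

E8

The Hessian of f at 0 has rank 1. Corank 2; j^3 = u^3 is a perfect cube, so E-series; the 5-jet and mu = 8 give E_8.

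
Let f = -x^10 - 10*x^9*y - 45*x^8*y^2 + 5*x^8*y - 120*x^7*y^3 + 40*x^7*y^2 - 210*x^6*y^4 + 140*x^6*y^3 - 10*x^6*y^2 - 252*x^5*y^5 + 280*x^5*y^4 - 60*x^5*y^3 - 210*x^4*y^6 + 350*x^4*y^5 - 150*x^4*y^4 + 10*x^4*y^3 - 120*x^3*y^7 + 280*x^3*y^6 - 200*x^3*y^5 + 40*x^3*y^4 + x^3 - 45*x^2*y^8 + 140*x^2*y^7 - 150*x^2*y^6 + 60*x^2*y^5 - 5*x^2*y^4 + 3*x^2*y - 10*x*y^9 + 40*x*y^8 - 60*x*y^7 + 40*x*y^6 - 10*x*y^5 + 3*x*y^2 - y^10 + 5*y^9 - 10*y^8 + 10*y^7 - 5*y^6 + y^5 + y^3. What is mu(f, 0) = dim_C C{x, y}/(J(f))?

8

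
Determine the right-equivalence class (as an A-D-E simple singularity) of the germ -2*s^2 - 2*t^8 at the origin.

A_{7}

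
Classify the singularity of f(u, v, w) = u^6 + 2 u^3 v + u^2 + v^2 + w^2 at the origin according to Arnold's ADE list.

A_{1}

The Hessian of f at 0 has rank 3. Corank 0: nondegenerate Morse point, so A_1.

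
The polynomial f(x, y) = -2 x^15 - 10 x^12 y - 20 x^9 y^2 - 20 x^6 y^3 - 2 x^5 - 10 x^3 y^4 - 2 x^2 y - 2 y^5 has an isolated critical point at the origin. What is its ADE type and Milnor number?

Type D_{6}, Milnor number mu = 6.

The Hessian of f at 0 has rank 0. Corank 2; j^3 = -2*x^2*y has shape L^2 M (L != M), so D-series; mu = 6 gives D_6.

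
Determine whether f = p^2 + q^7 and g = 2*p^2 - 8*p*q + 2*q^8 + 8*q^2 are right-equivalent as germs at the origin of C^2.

The Hessian of f at 0 has rank 1. Corank 1: A-series; mu = 6 gives A_6. The Hessian of g at 0 has rank 1. Corank 1: A-series; mu = 7 gives A_7. f is A_6 but g is A_7, hence not right-equivalent.

No.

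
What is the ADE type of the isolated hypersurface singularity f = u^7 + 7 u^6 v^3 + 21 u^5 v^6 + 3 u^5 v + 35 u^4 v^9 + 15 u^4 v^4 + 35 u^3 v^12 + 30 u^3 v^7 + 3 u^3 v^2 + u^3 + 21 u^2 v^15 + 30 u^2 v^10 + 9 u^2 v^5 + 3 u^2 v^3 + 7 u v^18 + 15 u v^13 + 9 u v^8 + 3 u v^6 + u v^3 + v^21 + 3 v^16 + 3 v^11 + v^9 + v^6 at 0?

The Hessian of f at 0 has rank 0. Corank 2; j^3 = u^3 is a perfect cube, so E-series; the 4-jet and mu = 7 give E_7.

E7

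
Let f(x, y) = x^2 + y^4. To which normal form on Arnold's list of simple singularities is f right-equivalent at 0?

A_3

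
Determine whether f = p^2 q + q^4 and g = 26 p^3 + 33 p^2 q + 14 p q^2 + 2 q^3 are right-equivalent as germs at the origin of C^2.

No.

The Hessian of f at 0 has rank 0. Corank 2; j^3 = p^2*q has shape L^2 M (L != M), so D-series; mu = 5 gives D_5. The Hessian of g at 0 has rank 0. Corank 2; j^3 = (2*p + q)*(13*p^2 + 10*p*q + 2*q^2) splits into three distinct lines over C (the quadratic factor has nonzero discriminant), so D_4. f is D_5 but g is D_4, hence not right-equivalent.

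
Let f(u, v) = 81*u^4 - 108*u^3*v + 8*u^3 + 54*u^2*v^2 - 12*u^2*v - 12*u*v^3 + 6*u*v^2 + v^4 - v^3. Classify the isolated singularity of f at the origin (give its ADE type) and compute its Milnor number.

The Hessian of f at 0 is [[0, 0], [0, 0]] with rank 0, so corank 2. A Groebner basis of the Jacobian ideal J(f) in C{u,v} is {v^4, u*v^2 - 4*v^3/9, u^2 - u*v + v^2/4}; counting standard monomials gives mu = 6. Corank 2; j^3 = (2*u - v)^3 is a perfect cube, so E-series; the 4-jet and mu = 6 give E_6.

Type E_6, Milnor number mu = 6.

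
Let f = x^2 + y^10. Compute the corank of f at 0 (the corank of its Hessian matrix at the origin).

1

Hessian at 0 has rank 1.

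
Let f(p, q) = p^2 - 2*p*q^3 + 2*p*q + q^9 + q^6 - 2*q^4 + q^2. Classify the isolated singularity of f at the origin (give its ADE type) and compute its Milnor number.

The Hessian of f at 0 has rank 1. Corank 1: A-series; mu = 8 gives A_8.

Type A_8, Milnor number mu = 8.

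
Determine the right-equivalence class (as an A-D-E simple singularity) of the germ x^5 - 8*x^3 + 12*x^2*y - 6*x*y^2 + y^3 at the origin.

E8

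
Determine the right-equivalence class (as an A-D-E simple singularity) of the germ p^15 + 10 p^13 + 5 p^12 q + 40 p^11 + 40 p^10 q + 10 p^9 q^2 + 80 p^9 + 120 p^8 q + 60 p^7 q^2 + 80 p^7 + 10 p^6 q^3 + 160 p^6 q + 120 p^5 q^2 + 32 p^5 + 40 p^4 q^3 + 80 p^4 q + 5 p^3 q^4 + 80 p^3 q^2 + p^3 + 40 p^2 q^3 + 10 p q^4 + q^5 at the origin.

The Hessian of f at 0 is [[0, 0], [0, 0]] with rank 0, so corank 2. A Groebner basis of the Jacobian ideal J(f) in C{p,q} is {q^5, p*q^3 + q^4/8, p^2}; counting standard monomials gives mu = 8. Corank 2; j^3 = p^3 is a perfect cube, so E-series; the 5-jet and mu = 8 give E_8.

E_{8}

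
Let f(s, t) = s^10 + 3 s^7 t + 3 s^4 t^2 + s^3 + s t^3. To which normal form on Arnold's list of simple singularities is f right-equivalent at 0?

E_{7}

The Hessian of f at 0 is [[0, 0], [0, 0]] with rank 0, so corank 2. A Groebner basis of the Jacobian ideal J(f) in C{s,t} is {s^3, s*t^2, 3*s^2 + t^3}; counting standard monomials gives mu = 7. Corank 2; j^3 = s^3 is a perfect cube, so E-series; the 4-jet and mu = 7 give E_7.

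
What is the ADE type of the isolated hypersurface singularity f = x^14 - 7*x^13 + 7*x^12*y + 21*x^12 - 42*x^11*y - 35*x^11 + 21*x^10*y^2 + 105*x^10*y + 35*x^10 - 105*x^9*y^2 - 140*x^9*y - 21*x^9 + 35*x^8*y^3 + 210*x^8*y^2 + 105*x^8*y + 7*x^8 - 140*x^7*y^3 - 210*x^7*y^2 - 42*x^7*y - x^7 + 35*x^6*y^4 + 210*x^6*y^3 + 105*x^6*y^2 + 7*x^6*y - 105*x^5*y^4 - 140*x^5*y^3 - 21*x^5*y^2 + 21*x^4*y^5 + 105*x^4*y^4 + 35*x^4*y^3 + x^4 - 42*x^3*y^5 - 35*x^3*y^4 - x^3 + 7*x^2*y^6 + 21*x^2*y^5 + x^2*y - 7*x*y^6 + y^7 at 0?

D8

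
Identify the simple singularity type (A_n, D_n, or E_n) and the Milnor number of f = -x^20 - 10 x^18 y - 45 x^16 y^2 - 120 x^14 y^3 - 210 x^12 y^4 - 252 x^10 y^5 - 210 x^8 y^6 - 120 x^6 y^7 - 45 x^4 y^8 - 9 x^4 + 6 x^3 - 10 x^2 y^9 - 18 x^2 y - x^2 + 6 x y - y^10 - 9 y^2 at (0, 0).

Type A9, Milnor number mu = 9.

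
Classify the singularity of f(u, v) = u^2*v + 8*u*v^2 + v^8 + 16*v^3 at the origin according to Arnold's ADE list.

D_{9}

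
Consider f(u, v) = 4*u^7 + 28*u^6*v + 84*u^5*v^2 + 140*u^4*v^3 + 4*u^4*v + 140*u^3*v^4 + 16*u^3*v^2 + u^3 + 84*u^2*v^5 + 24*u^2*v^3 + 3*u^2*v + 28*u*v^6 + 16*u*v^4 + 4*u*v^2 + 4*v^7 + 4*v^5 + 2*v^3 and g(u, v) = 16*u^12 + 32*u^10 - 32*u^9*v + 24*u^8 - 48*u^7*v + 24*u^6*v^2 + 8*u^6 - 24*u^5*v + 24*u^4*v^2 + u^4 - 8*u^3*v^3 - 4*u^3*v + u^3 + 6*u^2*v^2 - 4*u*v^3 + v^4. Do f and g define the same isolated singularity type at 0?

No.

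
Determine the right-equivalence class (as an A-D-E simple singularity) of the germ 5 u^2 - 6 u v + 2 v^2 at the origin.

A1

The Hessian of f at 0 has rank 2. Corank 0: nondegenerate Morse point, so A_1.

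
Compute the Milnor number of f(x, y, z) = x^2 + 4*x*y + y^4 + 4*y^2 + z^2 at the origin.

3

The Hessian of f at 0 is [[2, 4, 0], [4, 8, 0], [0, 0, 2]] with rank 2, so corank 1. A Groebner basis of the Jacobian ideal J(f) in C{x,y,z} is {y^3, x + 2*y, z}; counting standard monomials gives mu = 3. Corank 1: A-series; mu = 3 gives A_3.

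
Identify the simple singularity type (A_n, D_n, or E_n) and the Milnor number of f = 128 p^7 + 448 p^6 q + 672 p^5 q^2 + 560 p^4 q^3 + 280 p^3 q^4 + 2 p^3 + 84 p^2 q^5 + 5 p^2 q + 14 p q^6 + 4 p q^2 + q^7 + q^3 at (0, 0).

The Hessian of f at 0 has rank 0. Corank 2; j^3 = (p + q)^2*(2*p + q) has shape L^2 M (L != M), so D-series; mu = 8 gives D_8.

Type D_8, Milnor number mu = 8.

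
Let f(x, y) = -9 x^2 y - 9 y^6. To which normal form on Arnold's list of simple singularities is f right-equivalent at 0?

The Hessian of f at 0 has rank 0. Corank 2; j^3 = -9*x^2*y has shape L^2 M (L != M), so D-series; mu = 7 gives D_7.

D_7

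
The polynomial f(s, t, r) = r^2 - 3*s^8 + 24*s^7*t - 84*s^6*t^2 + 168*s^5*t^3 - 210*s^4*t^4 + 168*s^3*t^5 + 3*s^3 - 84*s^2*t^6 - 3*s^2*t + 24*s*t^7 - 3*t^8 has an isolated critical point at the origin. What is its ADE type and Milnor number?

Type D_{9}, Milnor number mu = 9.

The Hessian of f at 0 has rank 1. Corank 2; j^3 = 3*s^2*(s - t) has shape L^2 M (L != M), so D-series; mu = 9 gives D_9.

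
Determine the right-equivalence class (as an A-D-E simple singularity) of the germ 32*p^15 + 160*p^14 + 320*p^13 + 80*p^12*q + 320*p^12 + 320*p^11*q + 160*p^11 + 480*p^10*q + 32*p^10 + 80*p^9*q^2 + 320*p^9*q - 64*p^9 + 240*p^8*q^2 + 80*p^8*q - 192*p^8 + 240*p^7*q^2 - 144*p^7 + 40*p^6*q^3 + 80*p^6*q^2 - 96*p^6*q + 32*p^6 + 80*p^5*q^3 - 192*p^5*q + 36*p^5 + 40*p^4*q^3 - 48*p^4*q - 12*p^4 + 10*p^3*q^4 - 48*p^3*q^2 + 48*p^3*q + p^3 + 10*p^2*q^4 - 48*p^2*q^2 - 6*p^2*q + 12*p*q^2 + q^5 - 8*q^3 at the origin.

The Hessian of f at 0 has rank 0. Corank 2; j^3 = (p - 2*q)^3 is a perfect cube, so E-series; the 5-jet and mu = 8 give E_8.

E8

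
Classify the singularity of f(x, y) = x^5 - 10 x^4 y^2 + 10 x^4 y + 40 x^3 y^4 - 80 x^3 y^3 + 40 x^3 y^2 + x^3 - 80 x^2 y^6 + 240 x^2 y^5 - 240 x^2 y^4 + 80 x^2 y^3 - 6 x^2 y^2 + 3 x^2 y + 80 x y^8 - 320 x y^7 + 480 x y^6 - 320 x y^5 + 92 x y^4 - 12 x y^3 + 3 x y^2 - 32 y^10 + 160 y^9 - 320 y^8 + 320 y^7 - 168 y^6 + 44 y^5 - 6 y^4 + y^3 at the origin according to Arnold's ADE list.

E_{8}

The Hessian of f at 0 has rank 0. Corank 2; j^3 = (x + y)^3 is a perfect cube, so E-series; the 5-jet and mu = 8 give E_8.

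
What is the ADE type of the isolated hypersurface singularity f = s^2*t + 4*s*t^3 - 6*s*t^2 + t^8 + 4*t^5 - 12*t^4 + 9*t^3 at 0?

D9

The Hessian of f at 0 has rank 0. Corank 2; j^3 = t*(s - 3*t)^2 has shape L^2 M (L != M), so D-series; mu = 9 gives D_9.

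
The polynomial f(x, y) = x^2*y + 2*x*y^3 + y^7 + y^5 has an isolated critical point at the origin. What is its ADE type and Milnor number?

The Hessian of f at 0 has rank 0. Corank 2; j^3 = x^2*y has shape L^2 M (L != M), so D-series; mu = 8 gives D_8.

Type D8, Milnor number mu = 8.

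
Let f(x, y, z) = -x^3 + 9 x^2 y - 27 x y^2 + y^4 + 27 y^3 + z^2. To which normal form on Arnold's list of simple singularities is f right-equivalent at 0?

The Hessian of f at 0 has rank 1. Corank 2; j^3 = -(x - 3*y)^3 is a perfect cube, so E-series; the 4-jet and mu = 6 give E_6.

E_6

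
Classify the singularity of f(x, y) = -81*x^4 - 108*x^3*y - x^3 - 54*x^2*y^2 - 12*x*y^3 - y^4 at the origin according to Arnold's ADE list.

The Hessian of f at 0 has rank 0. Corank 2; j^3 = -x^3 is a perfect cube, so E-series; the 4-jet and mu = 6 give E_6.

E_{6}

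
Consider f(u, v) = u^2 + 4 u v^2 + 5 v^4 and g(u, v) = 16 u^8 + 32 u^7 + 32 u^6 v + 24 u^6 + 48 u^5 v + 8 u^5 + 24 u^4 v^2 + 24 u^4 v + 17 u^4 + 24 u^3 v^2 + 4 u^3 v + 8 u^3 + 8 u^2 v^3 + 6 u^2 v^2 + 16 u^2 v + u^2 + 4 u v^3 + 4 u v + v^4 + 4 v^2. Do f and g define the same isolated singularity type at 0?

The Hessian of f at 0 has rank 1. Corank 1: A-series; mu = 3 gives A_3. The Hessian of g at 0 has rank 1. Corank 1: A-series; mu = 3 gives A_3. Both have type A_3, hence right-equivalent.

Yes.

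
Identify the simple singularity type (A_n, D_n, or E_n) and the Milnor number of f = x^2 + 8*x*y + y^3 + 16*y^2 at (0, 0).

The Hessian of f at 0 is [[2, 8], [8, 32]] with rank 1, so corank 1. A Groebner basis of the Jacobian ideal J(f) in C{x,y} is {y^2, x + 4*y}; counting standard monomials gives mu = 2. Corank 1: A-series; mu = 2 gives A_2.

Type A_{2}, Milnor number mu = 2.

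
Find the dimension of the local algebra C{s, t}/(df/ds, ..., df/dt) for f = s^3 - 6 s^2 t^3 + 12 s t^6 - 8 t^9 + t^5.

The Hessian of f at 0 has rank 0. Corank 2; j^3 = s^3 is a perfect cube, so E-series; the 5-jet and mu = 8 give E_8.

8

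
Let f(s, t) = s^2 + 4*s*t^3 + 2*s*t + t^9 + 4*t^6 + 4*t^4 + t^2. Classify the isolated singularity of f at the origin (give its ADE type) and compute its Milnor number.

Type A_8, Milnor number mu = 8.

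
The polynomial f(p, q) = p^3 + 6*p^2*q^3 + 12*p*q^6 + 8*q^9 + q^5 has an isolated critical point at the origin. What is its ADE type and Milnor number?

The Hessian of f at 0 has rank 0. Corank 2; j^3 = p^3 is a perfect cube, so E-series; the 5-jet and mu = 8 give E_8.

Type E_{8}, Milnor number mu = 8.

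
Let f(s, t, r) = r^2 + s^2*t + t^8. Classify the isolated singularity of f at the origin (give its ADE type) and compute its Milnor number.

The Hessian of f at 0 is [[0, 0, 0], [0, 0, 0], [0, 0, 2]] with rank 1, so corank 2. A Groebner basis of the Jacobian ideal J(f) in C{s,t,r} is {s^2/8 + t^7, s^3, s*t, r}; counting standard monomials gives mu = 9. Corank 2; j^3 = s^2*t has shape L^2 M (L != M), so D-series; mu = 9 gives D_9.

Type D_{9}, Milnor number mu = 9.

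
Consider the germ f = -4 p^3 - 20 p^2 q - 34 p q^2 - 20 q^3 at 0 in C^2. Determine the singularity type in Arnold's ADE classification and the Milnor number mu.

The Hessian of f at 0 has rank 0. Corank 2; j^3 = -2*(p + 2*q)*(2*p^2 + 6*p*q + 5*q^2) splits into three distinct lines over C (the quadratic factor has nonzero discriminant), so D_4.

Type D_{4}, Milnor number mu = 4.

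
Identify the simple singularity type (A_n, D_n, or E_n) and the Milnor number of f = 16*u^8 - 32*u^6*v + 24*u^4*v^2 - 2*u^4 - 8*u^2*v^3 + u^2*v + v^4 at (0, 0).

Type D5, Milnor number mu = 5.

The Hessian of f at 0 has rank 0. Corank 2; j^3 = u^2*v has shape L^2 M (L != M), so D-series; mu = 5 gives D_5.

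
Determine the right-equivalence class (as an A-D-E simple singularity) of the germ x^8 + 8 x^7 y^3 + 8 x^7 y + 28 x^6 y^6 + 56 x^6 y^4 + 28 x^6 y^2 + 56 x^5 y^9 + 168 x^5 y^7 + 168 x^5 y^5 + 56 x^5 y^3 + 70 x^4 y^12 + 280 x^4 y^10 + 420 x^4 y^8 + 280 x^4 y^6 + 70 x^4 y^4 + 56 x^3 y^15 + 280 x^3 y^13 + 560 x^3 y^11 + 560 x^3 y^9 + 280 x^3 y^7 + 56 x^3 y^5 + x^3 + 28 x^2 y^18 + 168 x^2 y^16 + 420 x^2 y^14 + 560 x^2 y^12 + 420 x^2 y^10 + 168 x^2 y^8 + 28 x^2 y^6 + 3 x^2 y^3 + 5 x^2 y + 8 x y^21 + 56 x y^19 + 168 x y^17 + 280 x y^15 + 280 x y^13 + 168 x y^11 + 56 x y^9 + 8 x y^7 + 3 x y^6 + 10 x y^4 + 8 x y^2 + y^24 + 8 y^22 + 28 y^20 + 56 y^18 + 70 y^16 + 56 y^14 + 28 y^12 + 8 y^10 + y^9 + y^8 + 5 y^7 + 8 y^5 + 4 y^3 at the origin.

D_{9}

The Hessian of f at 0 has rank 0. Corank 2; j^3 = (x + y)*(x + 2*y)^2 has shape L^2 M (L != M), so D-series; mu = 9 gives D_9.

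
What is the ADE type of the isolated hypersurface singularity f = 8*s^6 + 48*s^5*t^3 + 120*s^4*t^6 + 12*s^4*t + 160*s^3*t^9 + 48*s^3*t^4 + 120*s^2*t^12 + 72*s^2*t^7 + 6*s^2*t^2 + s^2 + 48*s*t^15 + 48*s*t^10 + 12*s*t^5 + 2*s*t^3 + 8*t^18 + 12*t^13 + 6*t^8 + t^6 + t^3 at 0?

The Hessian of f at 0 has rank 1. Corank 1: A-series; mu = 2 gives A_2.

A2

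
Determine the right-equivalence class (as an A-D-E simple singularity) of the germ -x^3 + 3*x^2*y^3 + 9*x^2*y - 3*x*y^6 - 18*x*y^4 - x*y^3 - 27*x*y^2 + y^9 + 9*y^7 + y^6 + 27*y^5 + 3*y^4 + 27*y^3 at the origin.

E7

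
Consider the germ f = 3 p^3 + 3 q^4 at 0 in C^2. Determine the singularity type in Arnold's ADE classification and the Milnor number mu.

The Hessian of f at 0 is [[0, 0], [0, 0]] with rank 0, so corank 2. A Groebner basis of the Jacobian ideal J(f) in C{p,q} is {q^3, p^2}; counting standard monomials gives mu = 6. Corank 2; j^3 = 3*p^3 is a perfect cube, so E-series; the 4-jet and mu = 6 give E_6.

Type E_{6}, Milnor number mu = 6.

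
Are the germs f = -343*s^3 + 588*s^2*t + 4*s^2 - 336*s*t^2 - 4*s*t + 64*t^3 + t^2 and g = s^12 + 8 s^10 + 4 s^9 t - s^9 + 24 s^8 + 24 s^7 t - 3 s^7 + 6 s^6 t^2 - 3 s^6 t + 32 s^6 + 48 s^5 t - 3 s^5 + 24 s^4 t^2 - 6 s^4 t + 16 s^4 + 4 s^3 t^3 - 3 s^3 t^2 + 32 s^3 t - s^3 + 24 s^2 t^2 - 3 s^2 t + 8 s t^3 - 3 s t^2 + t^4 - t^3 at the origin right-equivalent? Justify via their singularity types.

The Hessian of f at 0 has rank 1. Corank 1: A-series; mu = 2 gives A_2. The Hessian of g at 0 has rank 0. Corank 2; j^3 = -(s + t)^3 is a perfect cube, so E-series; the 4-jet and mu = 6 give E_6. f is A_2 but g is E_6, hence not right-equivalent.

No.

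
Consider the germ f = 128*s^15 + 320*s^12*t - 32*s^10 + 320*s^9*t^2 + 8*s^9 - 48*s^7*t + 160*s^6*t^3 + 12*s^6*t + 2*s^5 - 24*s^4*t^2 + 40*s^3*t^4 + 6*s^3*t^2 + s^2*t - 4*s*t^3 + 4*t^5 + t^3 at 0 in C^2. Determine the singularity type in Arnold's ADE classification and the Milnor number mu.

The Hessian of f at 0 has rank 0. Corank 2; j^3 = t*(s^2 + t^2) splits into three distinct lines over C (the quadratic factor has nonzero discriminant), so D_4.

Type D4, Milnor number mu = 4.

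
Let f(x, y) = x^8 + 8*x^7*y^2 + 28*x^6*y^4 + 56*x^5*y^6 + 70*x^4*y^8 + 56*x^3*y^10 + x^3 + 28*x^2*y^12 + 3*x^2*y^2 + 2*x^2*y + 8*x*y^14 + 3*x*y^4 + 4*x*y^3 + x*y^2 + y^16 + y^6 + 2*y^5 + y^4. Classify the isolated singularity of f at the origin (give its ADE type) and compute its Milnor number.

Type D_{9}, Milnor number mu = 9.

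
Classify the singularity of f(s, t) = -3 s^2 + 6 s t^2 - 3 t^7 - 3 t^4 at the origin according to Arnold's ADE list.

The Hessian of f at 0 is [[-6, 0], [0, 0]] with rank 1, so corank 1. A Groebner basis of the Jacobian ideal J(f) in C{s,t} is {s^3, -s + t^2}; counting standard monomials gives mu = 6. Corank 1: A-series; mu = 6 gives A_6.

A_{6}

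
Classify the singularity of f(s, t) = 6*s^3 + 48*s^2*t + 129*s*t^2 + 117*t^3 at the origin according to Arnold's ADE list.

D4

The Hessian of f at 0 has rank 0. Corank 2; j^3 = 3*(s + 3*t)*(2*s^2 + 10*s*t + 13*t^2) splits into three distinct lines over C (the quadratic factor has nonzero discriminant), so D_4.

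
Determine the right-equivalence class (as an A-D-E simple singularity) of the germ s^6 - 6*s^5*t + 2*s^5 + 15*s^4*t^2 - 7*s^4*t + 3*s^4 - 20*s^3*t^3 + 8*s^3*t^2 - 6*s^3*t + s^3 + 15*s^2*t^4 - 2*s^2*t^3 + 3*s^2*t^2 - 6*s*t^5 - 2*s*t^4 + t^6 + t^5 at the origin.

E_{8}

The Hessian of f at 0 has rank 0. Corank 2; j^3 = s^3 is a perfect cube, so E-series; the 5-jet and mu = 8 give E_8.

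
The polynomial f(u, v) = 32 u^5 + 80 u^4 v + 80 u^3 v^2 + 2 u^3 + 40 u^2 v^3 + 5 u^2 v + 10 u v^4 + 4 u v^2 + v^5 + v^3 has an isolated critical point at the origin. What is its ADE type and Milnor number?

Type D_{6}, Milnor number mu = 6.

The Hessian of f at 0 has rank 0. Corank 2; j^3 = (u + v)^2*(2*u + v) has shape L^2 M (L != M), so D-series; mu = 6 gives D_6.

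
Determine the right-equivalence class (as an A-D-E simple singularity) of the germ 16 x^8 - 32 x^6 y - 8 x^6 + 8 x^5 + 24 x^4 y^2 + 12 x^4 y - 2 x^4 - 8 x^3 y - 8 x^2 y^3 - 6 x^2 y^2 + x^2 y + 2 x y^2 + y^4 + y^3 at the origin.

The Hessian of f at 0 has rank 0. Corank 2; j^3 = y*(x + y)^2 has shape L^2 M (L != M), so D-series; mu = 5 gives D_5.

D5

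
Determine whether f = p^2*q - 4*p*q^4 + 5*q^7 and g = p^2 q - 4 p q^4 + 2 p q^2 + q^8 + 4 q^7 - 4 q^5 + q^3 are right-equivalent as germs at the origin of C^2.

No.

The Hessian of f at 0 has rank 0. Corank 2; j^3 = p^2*q has shape L^2 M (L != M), so D-series; mu = 8 gives D_8. The Hessian of g at 0 has rank 0. Corank 2; j^3 = q*(p + q)^2 has shape L^2 M (L != M), so D-series; mu = 9 gives D_9. f is D_8 but g is D_9, hence not right-equivalent.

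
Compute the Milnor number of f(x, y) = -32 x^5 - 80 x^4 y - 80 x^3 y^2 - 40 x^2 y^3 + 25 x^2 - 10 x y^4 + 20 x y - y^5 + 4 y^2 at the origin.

The Hessian of f at 0 is [[50, 20], [20, 8]] with rank 1, so corank 1. A Groebner basis of the Jacobian ideal J(f) in C{x,y} is {y^4, x + 2*y/5}; counting standard monomials gives mu = 4. Corank 1: A-series; mu = 4 gives A_4.

4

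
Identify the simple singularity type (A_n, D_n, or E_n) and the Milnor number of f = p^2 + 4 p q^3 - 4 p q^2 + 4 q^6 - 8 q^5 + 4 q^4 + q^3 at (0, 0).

The Hessian of f at 0 has rank 1. Corank 1: A-series; mu = 2 gives A_2.

Type A_2, Milnor number mu = 2.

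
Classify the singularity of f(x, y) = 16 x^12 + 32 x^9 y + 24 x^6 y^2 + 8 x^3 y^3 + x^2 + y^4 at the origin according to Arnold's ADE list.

A_3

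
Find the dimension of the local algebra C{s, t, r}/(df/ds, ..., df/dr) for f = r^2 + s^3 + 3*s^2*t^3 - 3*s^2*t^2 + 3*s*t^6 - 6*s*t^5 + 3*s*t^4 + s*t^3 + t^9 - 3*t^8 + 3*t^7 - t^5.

7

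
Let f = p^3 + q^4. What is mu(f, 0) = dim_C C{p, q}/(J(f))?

6

The Hessian of f at 0 has rank 0. Corank 2; j^3 = p^3 is a perfect cube, so E-series; the 4-jet and mu = 6 give E_6.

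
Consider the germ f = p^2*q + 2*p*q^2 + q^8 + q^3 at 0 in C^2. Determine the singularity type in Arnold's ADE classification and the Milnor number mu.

Type D_9, Milnor number mu = 9.

The Hessian of f at 0 is [[0, 0], [0, 0]] with rank 0, so corank 2. A Groebner basis of the Jacobian ideal J(f) in C{p,q} is {p^2/8 + q^7 - q^2/8, p^3 + q^3, p*q + q^2}; counting standard monomials gives mu = 9. Corank 2; j^3 = q*(p + q)^2 has shape L^2 M (L != M), so D-series; mu = 9 gives D_9.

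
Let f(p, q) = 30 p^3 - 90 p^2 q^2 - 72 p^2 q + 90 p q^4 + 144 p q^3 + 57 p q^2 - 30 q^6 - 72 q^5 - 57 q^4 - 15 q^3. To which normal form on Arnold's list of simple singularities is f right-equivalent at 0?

D_{4}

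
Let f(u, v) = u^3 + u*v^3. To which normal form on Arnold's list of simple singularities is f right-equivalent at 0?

E_{7}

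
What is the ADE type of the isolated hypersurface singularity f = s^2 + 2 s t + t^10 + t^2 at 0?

A_{9}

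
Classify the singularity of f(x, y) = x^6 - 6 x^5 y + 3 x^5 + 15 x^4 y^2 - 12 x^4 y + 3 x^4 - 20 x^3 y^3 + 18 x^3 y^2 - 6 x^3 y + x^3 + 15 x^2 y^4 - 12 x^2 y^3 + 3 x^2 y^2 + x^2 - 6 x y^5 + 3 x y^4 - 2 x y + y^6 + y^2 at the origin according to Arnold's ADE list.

The Hessian of f at 0 has rank 1. Corank 1: A-series; mu = 2 gives A_2.

A_{2}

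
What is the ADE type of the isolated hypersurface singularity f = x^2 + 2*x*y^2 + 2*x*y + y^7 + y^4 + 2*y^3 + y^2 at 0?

A_{6}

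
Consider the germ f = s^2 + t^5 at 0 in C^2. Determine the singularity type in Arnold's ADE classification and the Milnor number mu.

Type A4, Milnor number mu = 4.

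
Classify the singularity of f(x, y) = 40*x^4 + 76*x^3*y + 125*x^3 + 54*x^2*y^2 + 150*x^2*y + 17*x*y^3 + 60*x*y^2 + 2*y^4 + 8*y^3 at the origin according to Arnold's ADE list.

E_7

The Hessian of f at 0 is [[0, 0], [0, 0]] with rank 0, so corank 2. A Groebner basis of the Jacobian ideal J(f) in C{x,y} is {1171875*x^2/4 + 234375*x*y + y^4 + 125*y^3/4 + 46875*y^2, x^3 + 675*x^2/2 + 270*x*y + y^3/10 + 54*y^2, x^2*y - 2125*x^2/4 - 425*x*y - 13*y^3/60 - 85*y^2, 625*x^2 + x*y^2 + 500*x*y + 7*y^3/15 + 100*y^2}; counting standard monomials gives mu = 7. Corank 2; j^3 = (5*x + 2*y)^3 is a perfect cube, so E-series; the 4-jet and mu = 7 give E_7.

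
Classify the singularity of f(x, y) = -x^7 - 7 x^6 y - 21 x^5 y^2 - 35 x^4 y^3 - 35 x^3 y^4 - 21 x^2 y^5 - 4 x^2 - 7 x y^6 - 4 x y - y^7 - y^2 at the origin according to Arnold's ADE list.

A_{6}

The Hessian of f at 0 has rank 1. Corank 1: A-series; mu = 6 gives A_6.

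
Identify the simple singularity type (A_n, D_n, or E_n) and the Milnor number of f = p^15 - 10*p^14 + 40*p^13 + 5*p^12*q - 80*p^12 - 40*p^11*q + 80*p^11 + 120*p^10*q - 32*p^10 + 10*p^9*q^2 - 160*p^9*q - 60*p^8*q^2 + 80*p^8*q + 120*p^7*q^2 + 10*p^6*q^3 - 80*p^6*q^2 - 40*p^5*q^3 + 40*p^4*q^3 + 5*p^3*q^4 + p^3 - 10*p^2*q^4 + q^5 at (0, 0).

Type E_{8}, Milnor number mu = 8.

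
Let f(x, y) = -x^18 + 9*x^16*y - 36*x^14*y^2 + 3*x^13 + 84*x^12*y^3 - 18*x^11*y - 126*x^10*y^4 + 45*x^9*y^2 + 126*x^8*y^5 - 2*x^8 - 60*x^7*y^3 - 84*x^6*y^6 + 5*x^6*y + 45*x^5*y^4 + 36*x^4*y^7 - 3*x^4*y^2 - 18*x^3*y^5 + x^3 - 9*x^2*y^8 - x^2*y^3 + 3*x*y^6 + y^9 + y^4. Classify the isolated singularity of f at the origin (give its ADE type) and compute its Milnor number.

Type E_6, Milnor number mu = 6.

The Hessian of f at 0 has rank 0. Corank 2; j^3 = x^3 is a perfect cube, so E-series; the 4-jet and mu = 6 give E_6.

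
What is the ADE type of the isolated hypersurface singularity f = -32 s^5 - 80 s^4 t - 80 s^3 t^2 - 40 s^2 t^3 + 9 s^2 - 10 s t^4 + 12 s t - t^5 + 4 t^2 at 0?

A_{4}

The Hessian of f at 0 is [[18, 12], [12, 8]] with rank 1, so corank 1. A Groebner basis of the Jacobian ideal J(f) in C{s,t} is {t^4, s + 2*t/3}; counting standard monomials gives mu = 4. Corank 1: A-series; mu = 4 gives A_4.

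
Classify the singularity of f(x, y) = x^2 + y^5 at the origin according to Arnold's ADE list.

A_4

The Hessian of f at 0 has rank 1. Corank 1: A-series; mu = 4 gives A_4.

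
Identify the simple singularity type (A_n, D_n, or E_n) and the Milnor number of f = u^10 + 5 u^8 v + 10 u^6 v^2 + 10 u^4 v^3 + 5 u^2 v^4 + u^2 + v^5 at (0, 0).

Type A_{4}, Milnor number mu = 4.

The Hessian of f at 0 has rank 1. Corank 1: A-series; mu = 4 gives A_4.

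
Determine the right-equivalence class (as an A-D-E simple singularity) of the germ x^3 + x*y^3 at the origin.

The Hessian of f at 0 has rank 0. Corank 2; j^3 = x^3 is a perfect cube, so E-series; the 4-jet and mu = 7 give E_7.

E_{7}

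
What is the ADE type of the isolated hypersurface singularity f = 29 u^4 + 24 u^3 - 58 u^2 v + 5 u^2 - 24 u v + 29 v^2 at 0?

The Hessian of f at 0 has rank 2. Corank 0: nondegenerate Morse point, so A_1.

A_1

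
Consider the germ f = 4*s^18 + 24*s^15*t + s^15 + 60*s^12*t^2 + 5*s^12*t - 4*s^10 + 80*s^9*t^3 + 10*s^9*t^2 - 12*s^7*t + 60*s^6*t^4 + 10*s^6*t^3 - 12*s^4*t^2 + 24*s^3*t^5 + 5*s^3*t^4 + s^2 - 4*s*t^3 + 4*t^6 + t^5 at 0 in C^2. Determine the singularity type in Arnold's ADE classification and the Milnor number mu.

Type A_{4}, Milnor number mu = 4.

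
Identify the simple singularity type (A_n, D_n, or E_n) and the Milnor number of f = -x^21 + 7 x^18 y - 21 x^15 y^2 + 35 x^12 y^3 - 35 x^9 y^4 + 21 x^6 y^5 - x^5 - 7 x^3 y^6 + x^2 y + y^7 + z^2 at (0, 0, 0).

Type D_{8}, Milnor number mu = 8.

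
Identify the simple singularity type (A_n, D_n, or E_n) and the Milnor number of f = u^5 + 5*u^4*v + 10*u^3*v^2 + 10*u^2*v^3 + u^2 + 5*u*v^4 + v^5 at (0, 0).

Type A_4, Milnor number mu = 4.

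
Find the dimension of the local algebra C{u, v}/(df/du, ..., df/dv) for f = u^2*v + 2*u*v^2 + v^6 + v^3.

7

The Hessian of f at 0 has rank 0. Corank 2; j^3 = v*(u + v)^2 has shape L^2 M (L != M), so D-series; mu = 7 gives D_7.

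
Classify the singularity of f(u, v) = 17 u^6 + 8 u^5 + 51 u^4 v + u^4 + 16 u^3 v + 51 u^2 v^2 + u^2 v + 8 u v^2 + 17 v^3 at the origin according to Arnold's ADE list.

The Hessian of f at 0 has rank 0. Corank 2; j^3 = v*(u^2 + 8*u*v + 17*v^2) splits into three distinct lines over C (the quadratic factor has nonzero discriminant), so D_4.

D_4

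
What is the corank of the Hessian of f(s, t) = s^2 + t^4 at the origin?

1

The Hessian at 0 is [[2, 0], [0, 0]] of rank 1; hence corank 1.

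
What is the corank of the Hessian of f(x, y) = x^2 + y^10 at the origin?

1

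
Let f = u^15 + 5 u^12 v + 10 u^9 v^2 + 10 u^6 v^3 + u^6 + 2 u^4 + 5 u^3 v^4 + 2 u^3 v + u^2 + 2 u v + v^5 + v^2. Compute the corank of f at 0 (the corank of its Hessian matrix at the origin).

1

The Hessian at 0 is [[2, 2], [2, 2]] of rank 1; hence corank 1.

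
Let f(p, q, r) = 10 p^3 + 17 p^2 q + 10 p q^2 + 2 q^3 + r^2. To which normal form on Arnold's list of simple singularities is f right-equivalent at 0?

D_4

The Hessian of f at 0 has rank 1. Corank 2; j^3 = (2*p + q)*(5*p^2 + 6*p*q + 2*q^2) splits into three distinct lines over C (the quadratic factor has nonzero discriminant), so D_4.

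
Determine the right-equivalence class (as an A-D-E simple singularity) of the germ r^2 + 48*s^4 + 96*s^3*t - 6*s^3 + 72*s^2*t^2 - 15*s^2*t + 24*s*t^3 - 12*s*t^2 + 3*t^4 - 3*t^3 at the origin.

D_{5}

The Hessian of f at 0 has rank 1. Corank 2; j^3 = -3*(s + t)^2*(2*s + t) has shape L^2 M (L != M), so D-series; mu = 5 gives D_5.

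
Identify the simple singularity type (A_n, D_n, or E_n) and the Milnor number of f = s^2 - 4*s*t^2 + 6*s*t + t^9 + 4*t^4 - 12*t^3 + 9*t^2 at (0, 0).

Type A_{8}, Milnor number mu = 8.

The Hessian of f at 0 is [[2, 6], [6, 18]] with rank 1, so corank 1. A Groebner basis of the Jacobian ideal J(f) in C{s,t} is {s^4 + 12*s^3*t + 27*s^3 + 135*s^2*t + 405*s^2/4 + 729*s*t/2 + 729*s/8 + 2187*t/8, -s/2 + t^2 - 3*t/2}; counting standard monomials gives mu = 8. Corank 1: A-series; mu = 8 gives A_8.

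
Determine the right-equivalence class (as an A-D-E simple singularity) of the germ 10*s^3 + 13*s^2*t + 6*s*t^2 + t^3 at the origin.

D4

The Hessian of f at 0 is [[0, 0], [0, 0]] with rank 0, so corank 2. A Groebner basis of the Jacobian ideal J(f) in C{s,t} is {t^3, s^2 - 3*t^2/11, s*t + 6*t^2/11}; counting standard monomials gives mu = 4. Corank 2; j^3 = (2*s + t)*(5*s^2 + 4*s*t + t^2) splits into three distinct lines over C (the quadratic factor has nonzero discriminant), so D_4.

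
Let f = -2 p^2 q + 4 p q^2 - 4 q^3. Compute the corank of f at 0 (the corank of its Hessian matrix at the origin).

Hessian at 0 has rank 0.

2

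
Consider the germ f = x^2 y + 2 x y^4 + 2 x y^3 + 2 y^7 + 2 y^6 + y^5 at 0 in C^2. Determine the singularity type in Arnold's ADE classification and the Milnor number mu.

The Hessian of f at 0 has rank 0. Corank 2; j^3 = x^2*y has shape L^2 M (L != M), so D-series; mu = 8 gives D_8.

Type D8, Milnor number mu = 8.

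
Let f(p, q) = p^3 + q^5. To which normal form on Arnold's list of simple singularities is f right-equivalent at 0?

E_{8}

The Hessian of f at 0 has rank 0. Corank 2; j^3 = p^3 is a perfect cube, so E-series; the 5-jet and mu = 8 give E_8.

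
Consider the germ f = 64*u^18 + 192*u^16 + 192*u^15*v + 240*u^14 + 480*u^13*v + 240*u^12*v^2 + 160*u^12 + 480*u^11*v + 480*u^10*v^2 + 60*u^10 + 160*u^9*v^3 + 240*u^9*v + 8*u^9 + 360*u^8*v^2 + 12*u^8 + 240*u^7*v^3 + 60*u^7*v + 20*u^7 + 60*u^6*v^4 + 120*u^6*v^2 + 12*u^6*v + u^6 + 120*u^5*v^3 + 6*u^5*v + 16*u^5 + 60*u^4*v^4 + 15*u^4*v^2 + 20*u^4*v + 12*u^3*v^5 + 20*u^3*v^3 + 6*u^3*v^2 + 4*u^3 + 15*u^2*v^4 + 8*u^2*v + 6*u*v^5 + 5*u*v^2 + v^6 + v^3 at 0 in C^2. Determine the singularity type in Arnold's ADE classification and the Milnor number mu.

Type D_{7}, Milnor number mu = 7.

The Hessian of f at 0 has rank 0. Corank 2; j^3 = (u + v)*(2*u + v)^2 has shape L^2 M (L != M), so D-series; mu = 7 gives D_7.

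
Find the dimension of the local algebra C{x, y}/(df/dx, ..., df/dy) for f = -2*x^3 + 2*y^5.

The Hessian of f at 0 is [[0, 0], [0, 0]] with rank 0, so corank 2. A Groebner basis of the Jacobian ideal J(f) in C{x,y} is {y^4, x^2}; counting standard monomials gives mu = 8. Corank 2; j^3 = -2*x^3 is a perfect cube, so E-series; the 5-jet and mu = 8 give E_8.

8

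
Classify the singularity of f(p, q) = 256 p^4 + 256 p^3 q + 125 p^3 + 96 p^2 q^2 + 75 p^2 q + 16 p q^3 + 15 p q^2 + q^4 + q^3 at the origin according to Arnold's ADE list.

E_6

The Hessian of f at 0 has rank 0. Corank 2; j^3 = (5*p + q)^3 is a perfect cube, so E-series; the 4-jet and mu = 6 give E_6.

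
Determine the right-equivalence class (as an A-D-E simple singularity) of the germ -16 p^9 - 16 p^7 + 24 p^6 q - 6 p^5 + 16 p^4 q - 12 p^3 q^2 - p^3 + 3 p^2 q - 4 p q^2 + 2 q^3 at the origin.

D4

The Hessian of f at 0 has rank 0. Corank 2; j^3 = -(p - q)*(p^2 - 2*p*q + 2*q^2) splits into three distinct lines over C (the quadratic factor has nonzero discriminant), so D_4.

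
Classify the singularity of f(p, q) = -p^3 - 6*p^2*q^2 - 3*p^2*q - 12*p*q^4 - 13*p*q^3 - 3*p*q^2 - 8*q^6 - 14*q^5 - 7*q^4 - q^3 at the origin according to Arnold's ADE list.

E_{7}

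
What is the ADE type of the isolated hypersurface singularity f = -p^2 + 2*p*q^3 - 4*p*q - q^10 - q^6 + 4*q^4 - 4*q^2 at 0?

The Hessian of f at 0 is [[-2, -4], [-4, -8]] with rank 1, so corank 1. A Groebner basis of the Jacobian ideal J(f) in C{p,q} is {p^3 + 6*p^2*q + 12*p*q^2 + 8*p + 16*q, -p + q^3 - 2*q}; counting standard monomials gives mu = 9. Corank 1: A-series; mu = 9 gives A_9.

A9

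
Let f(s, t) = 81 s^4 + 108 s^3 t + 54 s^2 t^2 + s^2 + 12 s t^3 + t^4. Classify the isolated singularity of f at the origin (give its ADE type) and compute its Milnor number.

Type A_3, Milnor number mu = 3.

The Hessian of f at 0 has rank 1. Corank 1: A-series; mu = 3 gives A_3.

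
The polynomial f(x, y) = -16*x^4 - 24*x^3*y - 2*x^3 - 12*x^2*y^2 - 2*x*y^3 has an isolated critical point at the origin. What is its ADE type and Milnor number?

Type E7, Milnor number mu = 7.

The Hessian of f at 0 has rank 0. Corank 2; j^3 = -2*x^3 is a perfect cube, so E-series; the 4-jet and mu = 7 give E_7.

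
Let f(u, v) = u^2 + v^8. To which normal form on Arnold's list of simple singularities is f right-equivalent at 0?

A_{7}

The Hessian of f at 0 has rank 1. Corank 1: A-series; mu = 7 gives A_7.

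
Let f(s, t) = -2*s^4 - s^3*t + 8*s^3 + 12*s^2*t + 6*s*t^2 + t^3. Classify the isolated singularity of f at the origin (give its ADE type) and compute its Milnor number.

Type E_{7}, Milnor number mu = 7.

The Hessian of f at 0 has rank 0. Corank 2; j^3 = (2*s + t)^3 is a perfect cube, so E-series; the 4-jet and mu = 7 give E_7.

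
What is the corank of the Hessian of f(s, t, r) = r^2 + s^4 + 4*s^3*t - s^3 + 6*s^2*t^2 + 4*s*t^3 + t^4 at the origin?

2

The Hessian at 0 is [[0, 0, 0], [0, 0, 0], [0, 0, 2]] of rank 1; hence corank 2.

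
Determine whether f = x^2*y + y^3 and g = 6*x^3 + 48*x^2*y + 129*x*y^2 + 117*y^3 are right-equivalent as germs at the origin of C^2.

Yes.

The Hessian of f at 0 has rank 0. Corank 2; j^3 = y*(x^2 + y^2) splits into three distinct lines over C (the quadratic factor has nonzero discriminant), so D_4. The Hessian of g at 0 has rank 0. Corank 2; j^3 = 3*(x + 3*y)*(2*x^2 + 10*x*y + 13*y^2) splits into three distinct lines over C (the quadratic factor has nonzero discriminant), so D_4. Both have type D_4, hence right-equivalent.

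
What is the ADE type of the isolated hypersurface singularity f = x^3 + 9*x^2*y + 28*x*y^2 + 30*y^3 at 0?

The Hessian of f at 0 has rank 0. Corank 2; j^3 = (x + 3*y)*(x^2 + 6*x*y + 10*y^2) splits into three distinct lines over C (the quadratic factor has nonzero discriminant), so D_4.

D4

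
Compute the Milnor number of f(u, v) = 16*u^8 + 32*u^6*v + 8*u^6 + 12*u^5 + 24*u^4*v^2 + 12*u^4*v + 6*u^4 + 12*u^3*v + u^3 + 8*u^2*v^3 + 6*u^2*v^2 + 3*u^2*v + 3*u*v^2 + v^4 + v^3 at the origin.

6

The Hessian of f at 0 is [[0, 0], [0, 0]] with rank 0, so corank 2. A Groebner basis of the Jacobian ideal J(f) in C{u,v} is {u^3 + 3*u^2/4 + 3*u*v/2 + 3*v^2/4, u^2*v - u^2/2 - u*v - v^2/2, u^2/4 + u*v^2 + u*v/2 + v^2/4, v^3}; counting standard monomials gives mu = 6. Corank 2; j^3 = (u + v)^3 is a perfect cube, so E-series; the 4-jet and mu = 6 give E_6.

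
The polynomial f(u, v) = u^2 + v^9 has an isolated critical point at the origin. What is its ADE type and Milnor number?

Type A_8, Milnor number mu = 8.

The Hessian of f at 0 has rank 1. Corank 1: A-series; mu = 8 gives A_8.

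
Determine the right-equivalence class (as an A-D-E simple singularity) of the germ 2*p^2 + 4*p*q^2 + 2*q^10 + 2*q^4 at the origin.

The Hessian of f at 0 is [[4, 0], [0, 0]] with rank 1, so corank 1. A Groebner basis of the Jacobian ideal J(f) in C{p,q} is {p^5, p^4*q, p + q^2}; counting standard monomials gives mu = 9. Corank 1: A-series; mu = 9 gives A_9.

A_{9}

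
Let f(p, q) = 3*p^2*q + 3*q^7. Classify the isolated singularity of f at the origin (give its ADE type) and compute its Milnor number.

Type D_8, Milnor number mu = 8.

The Hessian of f at 0 has rank 0. Corank 2; j^3 = 3*p^2*q has shape L^2 M (L != M), so D-series; mu = 8 gives D_8.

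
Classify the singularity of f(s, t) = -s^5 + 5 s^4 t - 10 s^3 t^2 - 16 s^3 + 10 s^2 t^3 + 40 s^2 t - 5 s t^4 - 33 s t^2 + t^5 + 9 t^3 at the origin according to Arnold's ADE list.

D_{6}

The Hessian of f at 0 is [[0, 0], [0, 0]] with rank 0, so corank 2. A Groebner basis of the Jacobian ideal J(f) in C{s,t} is {1024*s*t/5 + t^4 - 768*t^2/5, s*t^2 - 3*t^3/4, s^2 - 7*s*t/4 + 3*t^2/4}; counting standard monomials gives mu = 6. Corank 2; j^3 = -(s - t)*(4*s - 3*t)^2 has shape L^2 M (L != M), so D-series; mu = 6 gives D_6.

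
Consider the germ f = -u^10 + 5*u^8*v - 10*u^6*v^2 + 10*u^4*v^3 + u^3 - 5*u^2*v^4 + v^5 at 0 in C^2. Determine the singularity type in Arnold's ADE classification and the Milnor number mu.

Type E_{8}, Milnor number mu = 8.

The Hessian of f at 0 has rank 0. Corank 2; j^3 = u^3 is a perfect cube, so E-series; the 5-jet and mu = 8 give E_8.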